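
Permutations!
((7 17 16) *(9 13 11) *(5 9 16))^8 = ((5 9 13 11 16 7 17))^8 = (5 9 13 11 16 7 17)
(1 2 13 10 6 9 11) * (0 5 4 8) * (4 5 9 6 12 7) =[9, 2, 13, 3, 8, 5, 6, 4, 0, 11, 12, 1, 7, 10] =(0 9 11 1 2 13 10 12 7 4 8)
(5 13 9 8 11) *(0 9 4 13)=(0 9 8 11 5)(4 13)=[9, 1, 2, 3, 13, 0, 6, 7, 11, 8, 10, 5, 12, 4]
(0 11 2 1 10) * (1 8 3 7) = (0 11 2 8 3 7 1 10) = [11, 10, 8, 7, 4, 5, 6, 1, 3, 9, 0, 2]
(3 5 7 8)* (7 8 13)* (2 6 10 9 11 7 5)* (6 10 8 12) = (2 10 9 11 7 13 5 12 6 8 3) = [0, 1, 10, 2, 4, 12, 8, 13, 3, 11, 9, 7, 6, 5]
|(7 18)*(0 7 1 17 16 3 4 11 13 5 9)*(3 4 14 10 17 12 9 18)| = 15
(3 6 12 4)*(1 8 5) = (1 8 5)(3 6 12 4) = [0, 8, 2, 6, 3, 1, 12, 7, 5, 9, 10, 11, 4]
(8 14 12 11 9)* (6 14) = (6 14 12 11 9 8) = [0, 1, 2, 3, 4, 5, 14, 7, 6, 8, 10, 9, 11, 13, 12]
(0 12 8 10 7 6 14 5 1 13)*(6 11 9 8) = [12, 13, 2, 3, 4, 1, 14, 11, 10, 8, 7, 9, 6, 0, 5] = (0 12 6 14 5 1 13)(7 11 9 8 10)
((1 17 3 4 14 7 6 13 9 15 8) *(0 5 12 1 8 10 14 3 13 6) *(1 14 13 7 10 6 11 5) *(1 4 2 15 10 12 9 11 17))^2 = ((0 4 3 2 15 6 17 7)(5 9 10 13 11)(12 14))^2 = (0 3 15 17)(2 6 7 4)(5 10 11 9 13)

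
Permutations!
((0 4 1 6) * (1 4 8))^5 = (0 8 1 6)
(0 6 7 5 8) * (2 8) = [6, 1, 8, 3, 4, 2, 7, 5, 0] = (0 6 7 5 2 8)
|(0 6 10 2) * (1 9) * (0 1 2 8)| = |(0 6 10 8)(1 9 2)| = 12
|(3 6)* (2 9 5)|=|(2 9 5)(3 6)|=6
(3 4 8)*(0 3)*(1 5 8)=(0 3 4 1 5 8)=[3, 5, 2, 4, 1, 8, 6, 7, 0]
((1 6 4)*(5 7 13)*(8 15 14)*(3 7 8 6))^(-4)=((1 3 7 13 5 8 15 14 6 4))^(-4)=(1 15 7 6 5)(3 14 13 4 8)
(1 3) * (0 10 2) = [10, 3, 0, 1, 4, 5, 6, 7, 8, 9, 2] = (0 10 2)(1 3)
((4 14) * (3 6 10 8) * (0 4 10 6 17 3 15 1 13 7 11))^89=(0 11 7 13 1 15 8 10 14 4)(3 17)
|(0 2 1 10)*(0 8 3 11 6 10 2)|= |(1 2)(3 11 6 10 8)|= 10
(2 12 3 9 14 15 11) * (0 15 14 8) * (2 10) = (0 15 11 10 2 12 3 9 8) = [15, 1, 12, 9, 4, 5, 6, 7, 0, 8, 2, 10, 3, 13, 14, 11]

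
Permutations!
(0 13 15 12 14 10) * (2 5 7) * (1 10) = (0 13 15 12 14 1 10)(2 5 7) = [13, 10, 5, 3, 4, 7, 6, 2, 8, 9, 0, 11, 14, 15, 1, 12]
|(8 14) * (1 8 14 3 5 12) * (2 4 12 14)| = |(1 8 3 5 14 2 4 12)| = 8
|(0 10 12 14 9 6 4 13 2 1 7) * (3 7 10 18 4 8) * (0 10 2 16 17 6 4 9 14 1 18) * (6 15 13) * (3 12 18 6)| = 60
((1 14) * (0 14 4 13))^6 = (0 14 1 4 13) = ((0 14 1 4 13))^6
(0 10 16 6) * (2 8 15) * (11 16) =[10, 1, 8, 3, 4, 5, 0, 7, 15, 9, 11, 16, 12, 13, 14, 2, 6] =(0 10 11 16 6)(2 8 15)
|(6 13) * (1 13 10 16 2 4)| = |(1 13 6 10 16 2 4)| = 7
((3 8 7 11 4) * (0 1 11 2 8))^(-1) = ((0 1 11 4 3)(2 8 7))^(-1) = (0 3 4 11 1)(2 7 8)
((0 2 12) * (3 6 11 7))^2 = (0 12 2)(3 11)(6 7)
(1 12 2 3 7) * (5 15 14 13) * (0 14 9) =(0 14 13 5 15 9)(1 12 2 3 7) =[14, 12, 3, 7, 4, 15, 6, 1, 8, 0, 10, 11, 2, 5, 13, 9]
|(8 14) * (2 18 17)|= 6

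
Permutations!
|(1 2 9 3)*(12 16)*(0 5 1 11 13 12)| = 10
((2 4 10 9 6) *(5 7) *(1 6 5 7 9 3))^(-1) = (1 3 10 4 2 6)(5 9)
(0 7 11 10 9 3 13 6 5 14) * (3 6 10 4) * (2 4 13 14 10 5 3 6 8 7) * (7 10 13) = (0 2 4 6 3 14)(5 13)(7 11)(8 10 9) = [2, 1, 4, 14, 6, 13, 3, 11, 10, 8, 9, 7, 12, 5, 0]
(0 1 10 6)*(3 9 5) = (0 1 10 6)(3 9 5) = [1, 10, 2, 9, 4, 3, 0, 7, 8, 5, 6]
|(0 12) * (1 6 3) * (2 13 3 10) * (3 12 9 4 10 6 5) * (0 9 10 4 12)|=|(0 10 2 13)(1 5 3)(9 12)|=12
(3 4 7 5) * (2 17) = (2 17)(3 4 7 5) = [0, 1, 17, 4, 7, 3, 6, 5, 8, 9, 10, 11, 12, 13, 14, 15, 16, 2]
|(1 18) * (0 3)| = 2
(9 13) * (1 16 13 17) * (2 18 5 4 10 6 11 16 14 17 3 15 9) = (1 14 17)(2 18 5 4 10 6 11 16 13)(3 15 9) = [0, 14, 18, 15, 10, 4, 11, 7, 8, 3, 6, 16, 12, 2, 17, 9, 13, 1, 5]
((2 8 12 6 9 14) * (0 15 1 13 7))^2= ((0 15 1 13 7)(2 8 12 6 9 14))^2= (0 1 7 15 13)(2 12 9)(6 14 8)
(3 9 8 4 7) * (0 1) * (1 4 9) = (0 4 7 3 1)(8 9) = [4, 0, 2, 1, 7, 5, 6, 3, 9, 8]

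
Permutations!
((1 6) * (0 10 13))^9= (13)(1 6)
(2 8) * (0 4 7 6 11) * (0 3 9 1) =(0 4 7 6 11 3 9 1)(2 8) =[4, 0, 8, 9, 7, 5, 11, 6, 2, 1, 10, 3]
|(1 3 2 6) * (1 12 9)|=6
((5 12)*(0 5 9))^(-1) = (0 9 12 5)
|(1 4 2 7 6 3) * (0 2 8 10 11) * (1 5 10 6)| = |(0 2 7 1 4 8 6 3 5 10 11)| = 11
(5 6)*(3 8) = (3 8)(5 6) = [0, 1, 2, 8, 4, 6, 5, 7, 3]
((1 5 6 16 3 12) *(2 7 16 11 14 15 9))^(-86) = (1 3 7 9 14 6)(2 15 11 5 12 16)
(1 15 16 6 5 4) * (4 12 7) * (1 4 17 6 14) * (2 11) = [0, 15, 11, 3, 4, 12, 5, 17, 8, 9, 10, 2, 7, 13, 1, 16, 14, 6] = (1 15 16 14)(2 11)(5 12 7 17 6)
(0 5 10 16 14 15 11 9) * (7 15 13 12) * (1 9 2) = (0 5 10 16 14 13 12 7 15 11 2 1 9) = [5, 9, 1, 3, 4, 10, 6, 15, 8, 0, 16, 2, 7, 12, 13, 11, 14]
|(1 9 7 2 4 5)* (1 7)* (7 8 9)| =|(1 7 2 4 5 8 9)| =7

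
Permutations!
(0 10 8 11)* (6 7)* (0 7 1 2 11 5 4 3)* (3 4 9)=(0 10 8 5 9 3)(1 2 11 7 6)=[10, 2, 11, 0, 4, 9, 1, 6, 5, 3, 8, 7]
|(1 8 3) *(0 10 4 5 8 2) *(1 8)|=|(0 10 4 5 1 2)(3 8)|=6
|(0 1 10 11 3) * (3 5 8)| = 7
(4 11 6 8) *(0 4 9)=(0 4 11 6 8 9)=[4, 1, 2, 3, 11, 5, 8, 7, 9, 0, 10, 6]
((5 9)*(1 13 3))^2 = (1 3 13)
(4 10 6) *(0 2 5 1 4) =(0 2 5 1 4 10 6) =[2, 4, 5, 3, 10, 1, 0, 7, 8, 9, 6]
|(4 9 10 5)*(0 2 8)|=12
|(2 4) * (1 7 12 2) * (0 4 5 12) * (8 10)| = |(0 4 1 7)(2 5 12)(8 10)| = 12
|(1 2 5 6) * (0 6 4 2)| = |(0 6 1)(2 5 4)| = 3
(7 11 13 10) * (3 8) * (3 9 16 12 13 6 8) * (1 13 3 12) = [0, 13, 2, 12, 4, 5, 8, 11, 9, 16, 7, 6, 3, 10, 14, 15, 1] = (1 13 10 7 11 6 8 9 16)(3 12)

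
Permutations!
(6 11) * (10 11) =(6 10 11) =[0, 1, 2, 3, 4, 5, 10, 7, 8, 9, 11, 6]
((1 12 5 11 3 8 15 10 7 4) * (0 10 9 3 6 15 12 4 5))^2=((0 10 7 5 11 6 15 9 3 8 12)(1 4))^2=(0 7 11 15 3 12 10 5 6 9 8)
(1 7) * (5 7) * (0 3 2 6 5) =(0 3 2 6 5 7 1) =[3, 0, 6, 2, 4, 7, 5, 1]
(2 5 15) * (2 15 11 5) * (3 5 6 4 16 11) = (3 5)(4 16 11 6) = [0, 1, 2, 5, 16, 3, 4, 7, 8, 9, 10, 6, 12, 13, 14, 15, 11]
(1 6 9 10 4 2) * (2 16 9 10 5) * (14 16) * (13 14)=(1 6 10 4 13 14 16 9 5 2)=[0, 6, 1, 3, 13, 2, 10, 7, 8, 5, 4, 11, 12, 14, 16, 15, 9]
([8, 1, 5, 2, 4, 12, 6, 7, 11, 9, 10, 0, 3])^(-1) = [11, 1, 3, 12, 4, 2, 6, 7, 0, 9, 10, 8, 5]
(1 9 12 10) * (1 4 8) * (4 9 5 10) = (1 5 10 9 12 4 8) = [0, 5, 2, 3, 8, 10, 6, 7, 1, 12, 9, 11, 4]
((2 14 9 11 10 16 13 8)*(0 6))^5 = ((0 6)(2 14 9 11 10 16 13 8))^5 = (0 6)(2 16 9 8 10 14 13 11)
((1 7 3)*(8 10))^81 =(8 10)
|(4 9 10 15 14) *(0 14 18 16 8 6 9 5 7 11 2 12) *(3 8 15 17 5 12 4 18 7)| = |(0 14 18 16 15 7 11 2 4 12)(3 8 6 9 10 17 5)| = 70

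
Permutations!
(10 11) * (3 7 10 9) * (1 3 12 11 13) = (1 3 7 10 13)(9 12 11) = [0, 3, 2, 7, 4, 5, 6, 10, 8, 12, 13, 9, 11, 1]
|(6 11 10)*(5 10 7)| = 5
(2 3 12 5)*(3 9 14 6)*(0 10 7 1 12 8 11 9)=(0 10 7 1 12 5 2)(3 8 11 9 14 6)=[10, 12, 0, 8, 4, 2, 3, 1, 11, 14, 7, 9, 5, 13, 6]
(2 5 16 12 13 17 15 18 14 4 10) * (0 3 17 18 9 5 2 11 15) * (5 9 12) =(0 3 17)(4 10 11 15 12 13 18 14)(5 16) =[3, 1, 2, 17, 10, 16, 6, 7, 8, 9, 11, 15, 13, 18, 4, 12, 5, 0, 14]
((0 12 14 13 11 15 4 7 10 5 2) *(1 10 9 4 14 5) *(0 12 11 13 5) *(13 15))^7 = (0 12 2 5 14 15 13 11)(1 10)(4 7 9)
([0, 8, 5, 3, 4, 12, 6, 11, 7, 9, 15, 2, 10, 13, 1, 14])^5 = (1 5)(2 14)(7 10)(8 12)(11 15)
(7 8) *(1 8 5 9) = [0, 8, 2, 3, 4, 9, 6, 5, 7, 1] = (1 8 7 5 9)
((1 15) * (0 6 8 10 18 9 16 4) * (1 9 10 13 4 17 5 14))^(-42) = (18)(0 13 6 4 8)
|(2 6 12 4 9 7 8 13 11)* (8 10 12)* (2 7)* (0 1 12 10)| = 11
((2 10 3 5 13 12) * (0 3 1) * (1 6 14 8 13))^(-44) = (2 13 14 10 12 8 6)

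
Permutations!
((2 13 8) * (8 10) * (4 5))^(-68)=((2 13 10 8)(4 5))^(-68)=(13)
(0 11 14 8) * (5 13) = (0 11 14 8)(5 13) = [11, 1, 2, 3, 4, 13, 6, 7, 0, 9, 10, 14, 12, 5, 8]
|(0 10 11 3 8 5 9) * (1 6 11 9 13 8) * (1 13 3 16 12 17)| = 12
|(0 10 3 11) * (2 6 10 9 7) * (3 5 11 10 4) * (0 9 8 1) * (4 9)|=60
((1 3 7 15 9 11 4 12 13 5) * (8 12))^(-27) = (1 4 3 8 7 12 15 13 9 5 11)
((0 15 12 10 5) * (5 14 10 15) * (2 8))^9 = ((0 5)(2 8)(10 14)(12 15))^9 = (0 5)(2 8)(10 14)(12 15)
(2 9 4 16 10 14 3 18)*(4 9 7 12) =[0, 1, 7, 18, 16, 5, 6, 12, 8, 9, 14, 11, 4, 13, 3, 15, 10, 17, 2] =(2 7 12 4 16 10 14 3 18)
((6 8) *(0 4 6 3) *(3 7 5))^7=((0 4 6 8 7 5 3))^7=(8)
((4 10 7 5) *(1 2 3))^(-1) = ((1 2 3)(4 10 7 5))^(-1) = (1 3 2)(4 5 7 10)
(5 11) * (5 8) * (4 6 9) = (4 6 9)(5 11 8) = [0, 1, 2, 3, 6, 11, 9, 7, 5, 4, 10, 8]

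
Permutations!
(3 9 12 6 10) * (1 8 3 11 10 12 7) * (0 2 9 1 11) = (0 2 9 7 11 10)(1 8 3)(6 12) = [2, 8, 9, 1, 4, 5, 12, 11, 3, 7, 0, 10, 6]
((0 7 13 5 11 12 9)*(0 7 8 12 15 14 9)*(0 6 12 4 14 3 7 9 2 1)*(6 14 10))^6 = (15)(0 14 10)(1 12 4)(2 6 8)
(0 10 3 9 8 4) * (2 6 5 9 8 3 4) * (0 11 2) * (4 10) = (0 4 11 2 6 5 9 3 8) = [4, 1, 6, 8, 11, 9, 5, 7, 0, 3, 10, 2]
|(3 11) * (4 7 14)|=6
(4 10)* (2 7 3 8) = [0, 1, 7, 8, 10, 5, 6, 3, 2, 9, 4] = (2 7 3 8)(4 10)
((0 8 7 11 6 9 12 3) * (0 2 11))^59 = ((0 8 7)(2 11 6 9 12 3))^59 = (0 7 8)(2 3 12 9 6 11)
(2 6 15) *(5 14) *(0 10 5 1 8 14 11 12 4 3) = (0 10 5 11 12 4 3)(1 8 14)(2 6 15) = [10, 8, 6, 0, 3, 11, 15, 7, 14, 9, 5, 12, 4, 13, 1, 2]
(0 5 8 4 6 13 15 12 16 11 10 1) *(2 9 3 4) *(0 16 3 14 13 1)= [5, 16, 9, 4, 6, 8, 1, 7, 2, 14, 0, 10, 3, 15, 13, 12, 11]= (0 5 8 2 9 14 13 15 12 3 4 6 1 16 11 10)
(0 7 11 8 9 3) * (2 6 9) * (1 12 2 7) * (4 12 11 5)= [1, 11, 6, 0, 12, 4, 9, 5, 7, 3, 10, 8, 2]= (0 1 11 8 7 5 4 12 2 6 9 3)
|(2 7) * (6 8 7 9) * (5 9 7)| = |(2 7)(5 9 6 8)| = 4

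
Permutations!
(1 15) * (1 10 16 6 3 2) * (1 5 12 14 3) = (1 15 10 16 6)(2 5 12 14 3) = [0, 15, 5, 2, 4, 12, 1, 7, 8, 9, 16, 11, 14, 13, 3, 10, 6]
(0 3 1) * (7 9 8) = (0 3 1)(7 9 8) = [3, 0, 2, 1, 4, 5, 6, 9, 7, 8]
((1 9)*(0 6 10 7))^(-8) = ((0 6 10 7)(1 9))^(-8) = (10)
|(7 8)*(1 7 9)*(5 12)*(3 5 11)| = |(1 7 8 9)(3 5 12 11)| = 4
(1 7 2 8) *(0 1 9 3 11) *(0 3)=(0 1 7 2 8 9)(3 11)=[1, 7, 8, 11, 4, 5, 6, 2, 9, 0, 10, 3]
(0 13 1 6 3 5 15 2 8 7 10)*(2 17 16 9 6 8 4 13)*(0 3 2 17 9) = (0 17 16)(1 8 7 10 3 5 15 9 6 2 4 13) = [17, 8, 4, 5, 13, 15, 2, 10, 7, 6, 3, 11, 12, 1, 14, 9, 0, 16]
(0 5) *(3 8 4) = (0 5)(3 8 4) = [5, 1, 2, 8, 3, 0, 6, 7, 4]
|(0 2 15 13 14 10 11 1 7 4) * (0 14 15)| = |(0 2)(1 7 4 14 10 11)(13 15)| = 6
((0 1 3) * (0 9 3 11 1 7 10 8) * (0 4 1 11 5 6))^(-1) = ((11)(0 7 10 8 4 1 5 6)(3 9))^(-1) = (11)(0 6 5 1 4 8 10 7)(3 9)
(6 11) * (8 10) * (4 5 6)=(4 5 6 11)(8 10)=[0, 1, 2, 3, 5, 6, 11, 7, 10, 9, 8, 4]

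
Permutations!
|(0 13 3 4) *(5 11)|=4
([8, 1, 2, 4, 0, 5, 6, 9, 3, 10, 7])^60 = [0, 1, 2, 3, 4, 5, 6, 7, 8, 9, 10]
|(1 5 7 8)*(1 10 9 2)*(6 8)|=|(1 5 7 6 8 10 9 2)|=8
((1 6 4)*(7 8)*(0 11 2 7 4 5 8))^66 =(0 2)(1 6 5 8 4)(7 11)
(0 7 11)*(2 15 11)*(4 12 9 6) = (0 7 2 15 11)(4 12 9 6) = [7, 1, 15, 3, 12, 5, 4, 2, 8, 6, 10, 0, 9, 13, 14, 11]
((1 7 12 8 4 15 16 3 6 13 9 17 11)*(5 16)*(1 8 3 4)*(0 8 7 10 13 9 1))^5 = (0 8)(1 13 10)(3 7 17 6 12 11 9)(4 15 5 16)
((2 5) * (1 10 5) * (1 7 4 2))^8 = (1 5 10)(2 4 7)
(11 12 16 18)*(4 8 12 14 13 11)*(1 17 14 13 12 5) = [0, 17, 2, 3, 8, 1, 6, 7, 5, 9, 10, 13, 16, 11, 12, 15, 18, 14, 4] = (1 17 14 12 16 18 4 8 5)(11 13)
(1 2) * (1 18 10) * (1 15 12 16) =(1 2 18 10 15 12 16) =[0, 2, 18, 3, 4, 5, 6, 7, 8, 9, 15, 11, 16, 13, 14, 12, 1, 17, 10]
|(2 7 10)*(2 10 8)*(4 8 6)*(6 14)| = 6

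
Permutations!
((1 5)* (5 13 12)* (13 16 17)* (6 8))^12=((1 16 17 13 12 5)(6 8))^12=(17)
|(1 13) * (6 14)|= 2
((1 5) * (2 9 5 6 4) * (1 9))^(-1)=((1 6 4 2)(5 9))^(-1)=(1 2 4 6)(5 9)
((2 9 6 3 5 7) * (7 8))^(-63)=((2 9 6 3 5 8 7))^(-63)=(9)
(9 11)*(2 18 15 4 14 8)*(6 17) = (2 18 15 4 14 8)(6 17)(9 11) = [0, 1, 18, 3, 14, 5, 17, 7, 2, 11, 10, 9, 12, 13, 8, 4, 16, 6, 15]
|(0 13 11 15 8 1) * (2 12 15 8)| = 15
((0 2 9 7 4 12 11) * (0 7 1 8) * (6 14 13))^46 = (0 2 9 1 8)(4 11)(6 14 13)(7 12)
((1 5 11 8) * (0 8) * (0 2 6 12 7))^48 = ((0 8 1 5 11 2 6 12 7))^48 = (0 5 6)(1 2 7)(8 11 12)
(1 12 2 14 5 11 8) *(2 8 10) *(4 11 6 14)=(1 12 8)(2 4 11 10)(5 6 14)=[0, 12, 4, 3, 11, 6, 14, 7, 1, 9, 2, 10, 8, 13, 5]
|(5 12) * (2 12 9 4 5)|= |(2 12)(4 5 9)|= 6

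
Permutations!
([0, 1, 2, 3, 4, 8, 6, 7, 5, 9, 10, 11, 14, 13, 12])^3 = (5 8)(12 14)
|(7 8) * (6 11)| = 2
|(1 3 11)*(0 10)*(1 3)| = 2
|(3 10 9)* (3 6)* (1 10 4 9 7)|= 12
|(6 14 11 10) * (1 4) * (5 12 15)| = |(1 4)(5 12 15)(6 14 11 10)| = 12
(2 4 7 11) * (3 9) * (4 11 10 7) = (2 11)(3 9)(7 10) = [0, 1, 11, 9, 4, 5, 6, 10, 8, 3, 7, 2]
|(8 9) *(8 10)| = 3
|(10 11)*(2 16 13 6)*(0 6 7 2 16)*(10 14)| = |(0 6 16 13 7 2)(10 11 14)| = 6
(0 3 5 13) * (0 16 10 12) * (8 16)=(0 3 5 13 8 16 10 12)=[3, 1, 2, 5, 4, 13, 6, 7, 16, 9, 12, 11, 0, 8, 14, 15, 10]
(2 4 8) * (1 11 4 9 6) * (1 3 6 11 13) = (1 13)(2 9 11 4 8)(3 6) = [0, 13, 9, 6, 8, 5, 3, 7, 2, 11, 10, 4, 12, 1]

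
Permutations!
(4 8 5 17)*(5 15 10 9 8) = (4 5 17)(8 15 10 9) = [0, 1, 2, 3, 5, 17, 6, 7, 15, 8, 9, 11, 12, 13, 14, 10, 16, 4]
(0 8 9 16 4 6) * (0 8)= [0, 1, 2, 3, 6, 5, 8, 7, 9, 16, 10, 11, 12, 13, 14, 15, 4]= (4 6 8 9 16)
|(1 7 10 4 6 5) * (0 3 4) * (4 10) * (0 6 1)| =15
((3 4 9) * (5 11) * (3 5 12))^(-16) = ((3 4 9 5 11 12))^(-16) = (3 9 11)(4 5 12)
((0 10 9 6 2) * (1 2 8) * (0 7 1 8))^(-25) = ((0 10 9 6)(1 2 7))^(-25) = (0 6 9 10)(1 7 2)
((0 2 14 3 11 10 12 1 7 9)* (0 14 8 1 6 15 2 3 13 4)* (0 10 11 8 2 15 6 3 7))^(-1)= ((15)(0 7 9 14 13 4 10 12 3 8 1))^(-1)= (15)(0 1 8 3 12 10 4 13 14 9 7)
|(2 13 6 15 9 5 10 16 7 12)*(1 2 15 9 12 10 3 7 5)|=|(1 2 13 6 9)(3 7 10 16 5)(12 15)|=10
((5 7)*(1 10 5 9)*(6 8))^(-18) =(1 5 9 10 7)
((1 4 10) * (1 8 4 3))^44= (4 8 10)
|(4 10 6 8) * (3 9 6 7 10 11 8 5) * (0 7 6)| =21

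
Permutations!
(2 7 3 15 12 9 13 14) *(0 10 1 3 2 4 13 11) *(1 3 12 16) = (0 10 3 15 16 1 12 9 11)(2 7)(4 13 14) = [10, 12, 7, 15, 13, 5, 6, 2, 8, 11, 3, 0, 9, 14, 4, 16, 1]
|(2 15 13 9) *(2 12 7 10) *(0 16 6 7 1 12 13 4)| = 8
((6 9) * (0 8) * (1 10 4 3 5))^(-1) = ((0 8)(1 10 4 3 5)(6 9))^(-1) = (0 8)(1 5 3 4 10)(6 9)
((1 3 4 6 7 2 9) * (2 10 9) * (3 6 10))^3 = ((1 6 7 3 4 10 9))^3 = (1 3 9 7 10 6 4)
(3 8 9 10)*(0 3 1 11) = (0 3 8 9 10 1 11) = [3, 11, 2, 8, 4, 5, 6, 7, 9, 10, 1, 0]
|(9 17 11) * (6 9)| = |(6 9 17 11)| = 4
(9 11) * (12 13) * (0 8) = (0 8)(9 11)(12 13) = [8, 1, 2, 3, 4, 5, 6, 7, 0, 11, 10, 9, 13, 12]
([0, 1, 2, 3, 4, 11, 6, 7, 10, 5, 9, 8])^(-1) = (5 9 10 8 11)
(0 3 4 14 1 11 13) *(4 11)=(0 3 11 13)(1 4 14)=[3, 4, 2, 11, 14, 5, 6, 7, 8, 9, 10, 13, 12, 0, 1]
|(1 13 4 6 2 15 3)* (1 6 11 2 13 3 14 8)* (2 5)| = 11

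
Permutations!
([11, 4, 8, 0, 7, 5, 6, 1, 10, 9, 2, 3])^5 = (0 3 11)(1 7 4)(2 10 8)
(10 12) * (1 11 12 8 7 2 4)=(1 11 12 10 8 7 2 4)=[0, 11, 4, 3, 1, 5, 6, 2, 7, 9, 8, 12, 10]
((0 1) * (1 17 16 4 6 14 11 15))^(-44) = ((0 17 16 4 6 14 11 15 1))^(-44) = (0 17 16 4 6 14 11 15 1)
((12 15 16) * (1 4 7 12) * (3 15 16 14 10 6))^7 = (1 7 16 4 12)(3 14 6 15 10)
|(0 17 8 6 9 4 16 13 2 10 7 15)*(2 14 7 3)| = |(0 17 8 6 9 4 16 13 14 7 15)(2 10 3)| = 33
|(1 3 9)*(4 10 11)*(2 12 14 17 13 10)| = 24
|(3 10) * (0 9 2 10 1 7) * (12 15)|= 14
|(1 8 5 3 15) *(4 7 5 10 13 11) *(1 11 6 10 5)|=|(1 8 5 3 15 11 4 7)(6 10 13)|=24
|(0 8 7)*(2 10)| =|(0 8 7)(2 10)| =6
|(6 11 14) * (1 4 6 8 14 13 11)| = |(1 4 6)(8 14)(11 13)| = 6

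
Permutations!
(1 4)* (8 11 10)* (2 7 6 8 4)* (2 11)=[0, 11, 7, 3, 1, 5, 8, 6, 2, 9, 4, 10]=(1 11 10 4)(2 7 6 8)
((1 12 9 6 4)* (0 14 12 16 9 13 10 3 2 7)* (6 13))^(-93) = ((0 14 12 6 4 1 16 9 13 10 3 2 7))^(-93) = (0 2 10 9 1 6 14 7 3 13 16 4 12)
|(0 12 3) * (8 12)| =4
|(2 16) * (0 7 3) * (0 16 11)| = |(0 7 3 16 2 11)| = 6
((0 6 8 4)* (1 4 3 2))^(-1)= ((0 6 8 3 2 1 4))^(-1)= (0 4 1 2 3 8 6)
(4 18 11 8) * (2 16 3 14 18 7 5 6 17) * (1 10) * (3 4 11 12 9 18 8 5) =[0, 10, 16, 14, 7, 6, 17, 3, 11, 18, 1, 5, 9, 13, 8, 15, 4, 2, 12] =(1 10)(2 16 4 7 3 14 8 11 5 6 17)(9 18 12)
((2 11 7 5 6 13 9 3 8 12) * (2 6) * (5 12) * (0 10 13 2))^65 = (0 13 3 5 10 9 8)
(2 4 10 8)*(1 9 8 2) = [0, 9, 4, 3, 10, 5, 6, 7, 1, 8, 2] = (1 9 8)(2 4 10)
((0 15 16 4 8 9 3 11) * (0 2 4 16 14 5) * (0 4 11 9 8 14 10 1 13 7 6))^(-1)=(16)(0 6 7 13 1 10 15)(2 11)(3 9)(4 5 14)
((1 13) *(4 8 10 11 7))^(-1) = ((1 13)(4 8 10 11 7))^(-1) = (1 13)(4 7 11 10 8)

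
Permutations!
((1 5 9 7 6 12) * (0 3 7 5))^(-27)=(0 6)(1 7)(3 12)(5 9)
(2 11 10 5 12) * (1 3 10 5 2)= [0, 3, 11, 10, 4, 12, 6, 7, 8, 9, 2, 5, 1]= (1 3 10 2 11 5 12)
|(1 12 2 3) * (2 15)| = 5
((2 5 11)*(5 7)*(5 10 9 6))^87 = ((2 7 10 9 6 5 11))^87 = (2 9 11 10 5 7 6)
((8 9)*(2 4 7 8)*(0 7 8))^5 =((0 7)(2 4 8 9))^5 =(0 7)(2 4 8 9)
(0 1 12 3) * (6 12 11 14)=[1, 11, 2, 0, 4, 5, 12, 7, 8, 9, 10, 14, 3, 13, 6]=(0 1 11 14 6 12 3)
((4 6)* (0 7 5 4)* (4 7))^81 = ((0 4 6)(5 7))^81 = (5 7)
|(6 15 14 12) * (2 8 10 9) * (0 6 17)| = 12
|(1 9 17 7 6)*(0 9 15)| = |(0 9 17 7 6 1 15)| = 7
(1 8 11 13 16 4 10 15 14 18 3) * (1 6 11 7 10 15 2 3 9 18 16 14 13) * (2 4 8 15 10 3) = (1 15 13 14 16 8 7 3 6 11)(4 10)(9 18) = [0, 15, 2, 6, 10, 5, 11, 3, 7, 18, 4, 1, 12, 14, 16, 13, 8, 17, 9]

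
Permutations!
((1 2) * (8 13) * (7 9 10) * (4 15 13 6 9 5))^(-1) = (1 2)(4 5 7 10 9 6 8 13 15)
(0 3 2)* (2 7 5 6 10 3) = (0 2)(3 7 5 6 10) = [2, 1, 0, 7, 4, 6, 10, 5, 8, 9, 3]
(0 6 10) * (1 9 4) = (0 6 10)(1 9 4) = [6, 9, 2, 3, 1, 5, 10, 7, 8, 4, 0]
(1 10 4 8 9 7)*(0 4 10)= (10)(0 4 8 9 7 1)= [4, 0, 2, 3, 8, 5, 6, 1, 9, 7, 10]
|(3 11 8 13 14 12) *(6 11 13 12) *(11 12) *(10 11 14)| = |(3 13 10 11 8 14 6 12)| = 8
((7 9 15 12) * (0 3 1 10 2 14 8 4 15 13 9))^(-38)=((0 3 1 10 2 14 8 4 15 12 7)(9 13))^(-38)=(0 8 3 4 1 15 10 12 2 7 14)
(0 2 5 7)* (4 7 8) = (0 2 5 8 4 7) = [2, 1, 5, 3, 7, 8, 6, 0, 4]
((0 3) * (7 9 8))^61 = (0 3)(7 9 8)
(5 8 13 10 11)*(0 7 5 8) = [7, 1, 2, 3, 4, 0, 6, 5, 13, 9, 11, 8, 12, 10] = (0 7 5)(8 13 10 11)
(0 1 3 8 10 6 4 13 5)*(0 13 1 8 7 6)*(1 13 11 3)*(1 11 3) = (0 8 10)(1 11)(3 7 6 4 13 5) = [8, 11, 2, 7, 13, 3, 4, 6, 10, 9, 0, 1, 12, 5]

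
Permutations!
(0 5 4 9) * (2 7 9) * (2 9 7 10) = (0 5 4 9)(2 10) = [5, 1, 10, 3, 9, 4, 6, 7, 8, 0, 2]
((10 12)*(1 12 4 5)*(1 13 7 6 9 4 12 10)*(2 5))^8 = (1 12 10)(2 5 13 7 6 9 4)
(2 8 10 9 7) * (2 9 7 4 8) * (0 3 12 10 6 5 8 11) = (0 3 12 10 7 9 4 11)(5 8 6) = [3, 1, 2, 12, 11, 8, 5, 9, 6, 4, 7, 0, 10]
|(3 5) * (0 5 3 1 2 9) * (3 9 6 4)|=8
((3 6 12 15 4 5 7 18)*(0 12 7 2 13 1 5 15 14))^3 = ((0 12 14)(1 5 2 13)(3 6 7 18)(4 15))^3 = (1 13 2 5)(3 18 7 6)(4 15)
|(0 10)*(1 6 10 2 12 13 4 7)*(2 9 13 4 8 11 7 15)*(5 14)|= 36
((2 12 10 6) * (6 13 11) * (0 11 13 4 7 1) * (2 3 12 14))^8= ((0 11 6 3 12 10 4 7 1)(2 14))^8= (14)(0 1 7 4 10 12 3 6 11)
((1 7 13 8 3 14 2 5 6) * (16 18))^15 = ((1 7 13 8 3 14 2 5 6)(16 18))^15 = (1 2 8)(3 7 5)(6 14 13)(16 18)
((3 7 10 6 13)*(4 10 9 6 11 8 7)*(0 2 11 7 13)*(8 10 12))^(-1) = ((0 2 11 10 7 9 6)(3 4 12 8 13))^(-1) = (0 6 9 7 10 11 2)(3 13 8 12 4)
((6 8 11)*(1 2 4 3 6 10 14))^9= (14)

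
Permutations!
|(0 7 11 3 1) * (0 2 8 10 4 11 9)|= 21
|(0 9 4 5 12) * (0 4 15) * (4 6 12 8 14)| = 12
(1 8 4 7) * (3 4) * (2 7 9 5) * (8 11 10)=[0, 11, 7, 4, 9, 2, 6, 1, 3, 5, 8, 10]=(1 11 10 8 3 4 9 5 2 7)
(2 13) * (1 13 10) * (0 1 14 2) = (0 1 13)(2 10 14) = [1, 13, 10, 3, 4, 5, 6, 7, 8, 9, 14, 11, 12, 0, 2]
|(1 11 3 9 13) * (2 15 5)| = 15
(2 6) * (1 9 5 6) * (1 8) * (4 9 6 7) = (1 6 2 8)(4 9 5 7) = [0, 6, 8, 3, 9, 7, 2, 4, 1, 5]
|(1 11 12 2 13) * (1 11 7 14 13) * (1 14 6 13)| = |(1 7 6 13 11 12 2 14)| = 8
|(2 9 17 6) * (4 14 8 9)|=7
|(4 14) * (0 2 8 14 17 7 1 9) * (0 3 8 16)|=|(0 2 16)(1 9 3 8 14 4 17 7)|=24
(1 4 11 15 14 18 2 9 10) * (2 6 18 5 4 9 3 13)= (1 9 10)(2 3 13)(4 11 15 14 5)(6 18)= [0, 9, 3, 13, 11, 4, 18, 7, 8, 10, 1, 15, 12, 2, 5, 14, 16, 17, 6]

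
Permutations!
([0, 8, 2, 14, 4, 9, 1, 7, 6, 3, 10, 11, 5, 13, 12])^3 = [0, 1, 2, 5, 4, 14, 6, 7, 8, 12, 10, 11, 3, 13, 9]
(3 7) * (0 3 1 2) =(0 3 7 1 2) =[3, 2, 0, 7, 4, 5, 6, 1]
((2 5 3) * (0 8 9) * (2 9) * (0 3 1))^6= ((0 8 2 5 1)(3 9))^6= (9)(0 8 2 5 1)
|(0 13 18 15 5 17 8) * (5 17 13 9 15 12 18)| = 10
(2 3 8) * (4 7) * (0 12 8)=(0 12 8 2 3)(4 7)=[12, 1, 3, 0, 7, 5, 6, 4, 2, 9, 10, 11, 8]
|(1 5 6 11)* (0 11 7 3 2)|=8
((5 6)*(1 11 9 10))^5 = (1 11 9 10)(5 6) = ((1 11 9 10)(5 6))^5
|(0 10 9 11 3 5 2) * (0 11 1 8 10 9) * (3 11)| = 15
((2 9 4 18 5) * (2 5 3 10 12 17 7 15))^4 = (2 3 7 4 12)(9 10 15 18 17)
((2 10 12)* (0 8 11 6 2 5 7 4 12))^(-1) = ((0 8 11 6 2 10)(4 12 5 7))^(-1) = (0 10 2 6 11 8)(4 7 5 12)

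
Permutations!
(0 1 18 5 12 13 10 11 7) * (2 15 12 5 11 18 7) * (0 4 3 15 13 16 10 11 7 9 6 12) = (0 1 9 6 12 16 10 18 7 4 3 15)(2 13 11) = [1, 9, 13, 15, 3, 5, 12, 4, 8, 6, 18, 2, 16, 11, 14, 0, 10, 17, 7]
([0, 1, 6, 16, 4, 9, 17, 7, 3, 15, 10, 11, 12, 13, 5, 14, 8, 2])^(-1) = [0, 1, 17, 8, 4, 14, 2, 7, 16, 5, 10, 11, 12, 13, 15, 9, 3, 6]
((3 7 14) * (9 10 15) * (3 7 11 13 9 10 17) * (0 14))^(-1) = (0 7 14)(3 17 9 13 11)(10 15)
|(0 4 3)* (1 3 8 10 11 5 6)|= 9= |(0 4 8 10 11 5 6 1 3)|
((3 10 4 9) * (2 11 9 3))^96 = ((2 11 9)(3 10 4))^96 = (11)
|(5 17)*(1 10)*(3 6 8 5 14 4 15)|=8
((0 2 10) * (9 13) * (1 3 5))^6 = (13)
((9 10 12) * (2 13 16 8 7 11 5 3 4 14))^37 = (2 3 7 13 4 11 16 14 5 8)(9 10 12)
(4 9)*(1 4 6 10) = (1 4 9 6 10) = [0, 4, 2, 3, 9, 5, 10, 7, 8, 6, 1]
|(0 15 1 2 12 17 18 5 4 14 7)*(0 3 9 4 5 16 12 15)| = 60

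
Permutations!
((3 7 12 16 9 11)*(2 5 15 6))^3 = (2 6 15 5)(3 16)(7 9)(11 12)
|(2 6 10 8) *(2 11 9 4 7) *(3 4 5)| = 10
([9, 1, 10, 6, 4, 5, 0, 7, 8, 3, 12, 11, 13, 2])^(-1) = (0 6 3 9)(2 13 12 10)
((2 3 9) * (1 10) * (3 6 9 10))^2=((1 3 10)(2 6 9))^2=(1 10 3)(2 9 6)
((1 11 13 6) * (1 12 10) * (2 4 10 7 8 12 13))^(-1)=(1 10 4 2 11)(6 13)(7 12 8)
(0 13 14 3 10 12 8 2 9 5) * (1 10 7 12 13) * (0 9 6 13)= (0 1 10)(2 6 13 14 3 7 12 8)(5 9)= [1, 10, 6, 7, 4, 9, 13, 12, 2, 5, 0, 11, 8, 14, 3]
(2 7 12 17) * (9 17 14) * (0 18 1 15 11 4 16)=[18, 15, 7, 3, 16, 5, 6, 12, 8, 17, 10, 4, 14, 13, 9, 11, 0, 2, 1]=(0 18 1 15 11 4 16)(2 7 12 14 9 17)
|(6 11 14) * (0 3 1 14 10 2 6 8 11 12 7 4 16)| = 13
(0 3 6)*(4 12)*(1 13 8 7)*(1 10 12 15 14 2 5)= (0 3 6)(1 13 8 7 10 12 4 15 14 2 5)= [3, 13, 5, 6, 15, 1, 0, 10, 7, 9, 12, 11, 4, 8, 2, 14]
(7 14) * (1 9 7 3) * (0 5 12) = (0 5 12)(1 9 7 14 3) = [5, 9, 2, 1, 4, 12, 6, 14, 8, 7, 10, 11, 0, 13, 3]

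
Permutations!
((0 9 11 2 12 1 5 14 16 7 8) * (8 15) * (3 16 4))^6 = (0 5 15 12 16 11 4)(1 7 2 3 9 14 8)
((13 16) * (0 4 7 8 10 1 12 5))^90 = (16)(0 7 10 12)(1 5 4 8)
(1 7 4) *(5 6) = (1 7 4)(5 6) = [0, 7, 2, 3, 1, 6, 5, 4]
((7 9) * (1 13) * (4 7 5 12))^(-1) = (1 13)(4 12 5 9 7)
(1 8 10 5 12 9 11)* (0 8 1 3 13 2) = (0 8 10 5 12 9 11 3 13 2) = [8, 1, 0, 13, 4, 12, 6, 7, 10, 11, 5, 3, 9, 2]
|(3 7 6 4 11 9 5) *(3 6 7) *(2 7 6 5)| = 6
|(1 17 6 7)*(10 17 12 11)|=7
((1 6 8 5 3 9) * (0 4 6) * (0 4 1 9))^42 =(9)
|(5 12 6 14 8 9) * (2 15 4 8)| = |(2 15 4 8 9 5 12 6 14)| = 9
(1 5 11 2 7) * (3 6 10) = (1 5 11 2 7)(3 6 10) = [0, 5, 7, 6, 4, 11, 10, 1, 8, 9, 3, 2]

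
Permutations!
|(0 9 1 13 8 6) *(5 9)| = |(0 5 9 1 13 8 6)| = 7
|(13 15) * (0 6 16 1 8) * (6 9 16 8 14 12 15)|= 10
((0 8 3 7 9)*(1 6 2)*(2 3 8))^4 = (0 3 2 7 1 9 6)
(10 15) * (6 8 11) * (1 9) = [0, 9, 2, 3, 4, 5, 8, 7, 11, 1, 15, 6, 12, 13, 14, 10] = (1 9)(6 8 11)(10 15)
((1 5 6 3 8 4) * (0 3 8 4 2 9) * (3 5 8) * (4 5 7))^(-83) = ((0 7 4 1 8 2 9)(3 5 6))^(-83) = (0 7 4 1 8 2 9)(3 5 6)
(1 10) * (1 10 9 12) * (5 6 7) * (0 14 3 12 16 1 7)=(0 14 3 12 7 5 6)(1 9 16)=[14, 9, 2, 12, 4, 6, 0, 5, 8, 16, 10, 11, 7, 13, 3, 15, 1]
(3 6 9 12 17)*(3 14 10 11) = (3 6 9 12 17 14 10 11) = [0, 1, 2, 6, 4, 5, 9, 7, 8, 12, 11, 3, 17, 13, 10, 15, 16, 14]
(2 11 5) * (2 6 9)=(2 11 5 6 9)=[0, 1, 11, 3, 4, 6, 9, 7, 8, 2, 10, 5]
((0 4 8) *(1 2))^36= (8)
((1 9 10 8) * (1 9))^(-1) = (8 10 9) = ((8 9 10))^(-1)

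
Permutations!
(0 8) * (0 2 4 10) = [8, 1, 4, 3, 10, 5, 6, 7, 2, 9, 0] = (0 8 2 4 10)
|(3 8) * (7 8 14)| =4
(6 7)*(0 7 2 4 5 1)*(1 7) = (0 1)(2 4 5 7 6) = [1, 0, 4, 3, 5, 7, 2, 6]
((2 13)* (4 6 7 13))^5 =((2 4 6 7 13))^5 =(13)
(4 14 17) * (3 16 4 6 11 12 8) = (3 16 4 14 17 6 11 12 8) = [0, 1, 2, 16, 14, 5, 11, 7, 3, 9, 10, 12, 8, 13, 17, 15, 4, 6]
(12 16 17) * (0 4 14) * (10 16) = (0 4 14)(10 16 17 12) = [4, 1, 2, 3, 14, 5, 6, 7, 8, 9, 16, 11, 10, 13, 0, 15, 17, 12]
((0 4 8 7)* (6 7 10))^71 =(0 7 6 10 8 4) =((0 4 8 10 6 7))^71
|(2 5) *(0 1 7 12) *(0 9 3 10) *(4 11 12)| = 18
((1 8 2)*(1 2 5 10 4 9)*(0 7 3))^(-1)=((0 7 3)(1 8 5 10 4 9))^(-1)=(0 3 7)(1 9 4 10 5 8)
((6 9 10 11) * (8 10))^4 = ((6 9 8 10 11))^4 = (6 11 10 8 9)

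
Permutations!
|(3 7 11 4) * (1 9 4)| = 6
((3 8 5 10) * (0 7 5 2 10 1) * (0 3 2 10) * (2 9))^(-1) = (0 2 9 10 8 3 1 5 7)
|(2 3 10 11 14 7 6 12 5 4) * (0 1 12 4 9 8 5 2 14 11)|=|(0 1 12 2 3 10)(4 14 7 6)(5 9 8)|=12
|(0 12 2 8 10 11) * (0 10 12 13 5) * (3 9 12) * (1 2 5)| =|(0 13 1 2 8 3 9 12 5)(10 11)| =18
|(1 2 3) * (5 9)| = 6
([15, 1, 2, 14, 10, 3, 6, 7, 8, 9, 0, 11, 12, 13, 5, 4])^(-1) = (0 10 4 15)(3 5 14)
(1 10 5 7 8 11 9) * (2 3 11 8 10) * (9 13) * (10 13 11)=(1 2 3 10 5 7 13 9)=[0, 2, 3, 10, 4, 7, 6, 13, 8, 1, 5, 11, 12, 9]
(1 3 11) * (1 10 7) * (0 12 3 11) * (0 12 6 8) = (0 6 8)(1 11 10 7)(3 12) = [6, 11, 2, 12, 4, 5, 8, 1, 0, 9, 7, 10, 3]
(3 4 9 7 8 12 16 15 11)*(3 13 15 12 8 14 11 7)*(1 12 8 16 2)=(1 12 2)(3 4 9)(7 14 11 13 15)(8 16)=[0, 12, 1, 4, 9, 5, 6, 14, 16, 3, 10, 13, 2, 15, 11, 7, 8]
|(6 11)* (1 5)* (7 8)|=2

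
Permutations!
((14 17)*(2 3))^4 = (17)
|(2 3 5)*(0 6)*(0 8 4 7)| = 15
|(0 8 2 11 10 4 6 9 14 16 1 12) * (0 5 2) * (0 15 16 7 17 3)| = |(0 8 15 16 1 12 5 2 11 10 4 6 9 14 7 17 3)| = 17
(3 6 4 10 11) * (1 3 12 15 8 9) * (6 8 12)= (1 3 8 9)(4 10 11 6)(12 15)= [0, 3, 2, 8, 10, 5, 4, 7, 9, 1, 11, 6, 15, 13, 14, 12]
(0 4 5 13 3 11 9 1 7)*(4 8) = [8, 7, 2, 11, 5, 13, 6, 0, 4, 1, 10, 9, 12, 3] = (0 8 4 5 13 3 11 9 1 7)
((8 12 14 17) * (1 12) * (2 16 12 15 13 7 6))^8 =((1 15 13 7 6 2 16 12 14 17 8))^8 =(1 14 2 13 8 12 6 15 17 16 7)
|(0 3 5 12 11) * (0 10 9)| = 7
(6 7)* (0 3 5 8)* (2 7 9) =[3, 1, 7, 5, 4, 8, 9, 6, 0, 2] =(0 3 5 8)(2 7 6 9)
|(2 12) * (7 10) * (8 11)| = 2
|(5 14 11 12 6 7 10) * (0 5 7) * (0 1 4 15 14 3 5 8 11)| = |(0 8 11 12 6 1 4 15 14)(3 5)(7 10)| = 18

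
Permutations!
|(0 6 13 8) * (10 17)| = 4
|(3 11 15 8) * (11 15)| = 3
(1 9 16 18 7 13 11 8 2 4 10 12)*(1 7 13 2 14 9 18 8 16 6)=[0, 18, 4, 3, 10, 5, 1, 2, 14, 6, 12, 16, 7, 11, 9, 15, 8, 17, 13]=(1 18 13 11 16 8 14 9 6)(2 4 10 12 7)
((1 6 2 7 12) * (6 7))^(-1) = (1 12 7)(2 6)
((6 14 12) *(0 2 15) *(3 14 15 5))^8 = ((0 2 5 3 14 12 6 15))^8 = (15)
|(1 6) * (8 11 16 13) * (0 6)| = 12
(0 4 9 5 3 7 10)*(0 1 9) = [4, 9, 2, 7, 0, 3, 6, 10, 8, 5, 1] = (0 4)(1 9 5 3 7 10)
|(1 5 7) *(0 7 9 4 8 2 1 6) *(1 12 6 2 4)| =30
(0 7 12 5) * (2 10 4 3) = (0 7 12 5)(2 10 4 3) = [7, 1, 10, 2, 3, 0, 6, 12, 8, 9, 4, 11, 5]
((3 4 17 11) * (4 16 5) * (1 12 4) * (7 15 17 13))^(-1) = ((1 12 4 13 7 15 17 11 3 16 5))^(-1) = (1 5 16 3 11 17 15 7 13 4 12)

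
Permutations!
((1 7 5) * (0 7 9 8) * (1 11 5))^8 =((0 7 1 9 8)(5 11))^8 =(11)(0 9 7 8 1)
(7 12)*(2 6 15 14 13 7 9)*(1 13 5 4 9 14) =[0, 13, 6, 3, 9, 4, 15, 12, 8, 2, 10, 11, 14, 7, 5, 1] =(1 13 7 12 14 5 4 9 2 6 15)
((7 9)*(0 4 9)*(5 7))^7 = ((0 4 9 5 7))^7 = (0 9 7 4 5)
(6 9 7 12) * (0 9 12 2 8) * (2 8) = [9, 1, 2, 3, 4, 5, 12, 8, 0, 7, 10, 11, 6] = (0 9 7 8)(6 12)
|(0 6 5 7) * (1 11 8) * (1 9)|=|(0 6 5 7)(1 11 8 9)|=4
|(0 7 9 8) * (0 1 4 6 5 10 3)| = |(0 7 9 8 1 4 6 5 10 3)| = 10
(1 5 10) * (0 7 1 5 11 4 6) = (0 7 1 11 4 6)(5 10) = [7, 11, 2, 3, 6, 10, 0, 1, 8, 9, 5, 4]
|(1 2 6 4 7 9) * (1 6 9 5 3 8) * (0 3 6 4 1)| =|(0 3 8)(1 2 9 4 7 5 6)| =21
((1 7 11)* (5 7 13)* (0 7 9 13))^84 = ((0 7 11 1)(5 9 13))^84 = (13)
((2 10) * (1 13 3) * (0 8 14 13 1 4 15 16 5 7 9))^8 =((0 8 14 13 3 4 15 16 5 7 9)(2 10))^8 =(0 5 4 14 9 16 3 8 7 15 13)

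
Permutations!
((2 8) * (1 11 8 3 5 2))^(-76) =(1 8 11)(2 5 3)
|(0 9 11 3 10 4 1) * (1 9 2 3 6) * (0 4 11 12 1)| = 12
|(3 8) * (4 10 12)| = 6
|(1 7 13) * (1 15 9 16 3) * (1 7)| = |(3 7 13 15 9 16)| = 6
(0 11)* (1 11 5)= [5, 11, 2, 3, 4, 1, 6, 7, 8, 9, 10, 0]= (0 5 1 11)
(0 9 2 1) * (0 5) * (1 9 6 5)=(0 6 5)(2 9)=[6, 1, 9, 3, 4, 0, 5, 7, 8, 2]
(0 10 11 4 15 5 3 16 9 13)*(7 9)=[10, 1, 2, 16, 15, 3, 6, 9, 8, 13, 11, 4, 12, 0, 14, 5, 7]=(0 10 11 4 15 5 3 16 7 9 13)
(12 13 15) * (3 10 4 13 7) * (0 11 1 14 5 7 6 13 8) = (0 11 1 14 5 7 3 10 4 8)(6 13 15 12) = [11, 14, 2, 10, 8, 7, 13, 3, 0, 9, 4, 1, 6, 15, 5, 12]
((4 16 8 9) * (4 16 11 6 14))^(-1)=((4 11 6 14)(8 9 16))^(-1)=(4 14 6 11)(8 16 9)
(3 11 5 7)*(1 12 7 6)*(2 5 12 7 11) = [0, 7, 5, 2, 4, 6, 1, 3, 8, 9, 10, 12, 11] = (1 7 3 2 5 6)(11 12)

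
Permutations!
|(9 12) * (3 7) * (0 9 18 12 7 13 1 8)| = |(0 9 7 3 13 1 8)(12 18)| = 14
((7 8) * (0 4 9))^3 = (9)(7 8)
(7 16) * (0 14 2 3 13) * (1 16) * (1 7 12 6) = (0 14 2 3 13)(1 16 12 6) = [14, 16, 3, 13, 4, 5, 1, 7, 8, 9, 10, 11, 6, 0, 2, 15, 12]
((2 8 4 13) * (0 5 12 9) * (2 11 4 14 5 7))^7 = (0 9 12 5 14 8 2 7)(4 13 11)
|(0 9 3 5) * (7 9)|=5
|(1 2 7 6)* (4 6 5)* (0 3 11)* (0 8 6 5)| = 8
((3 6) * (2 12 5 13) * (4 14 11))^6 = (14)(2 5)(12 13)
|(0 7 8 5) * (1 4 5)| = 6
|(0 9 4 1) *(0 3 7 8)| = |(0 9 4 1 3 7 8)| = 7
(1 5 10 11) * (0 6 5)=(0 6 5 10 11 1)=[6, 0, 2, 3, 4, 10, 5, 7, 8, 9, 11, 1]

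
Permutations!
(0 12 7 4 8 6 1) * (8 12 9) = (0 9 8 6 1)(4 12 7) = [9, 0, 2, 3, 12, 5, 1, 4, 6, 8, 10, 11, 7]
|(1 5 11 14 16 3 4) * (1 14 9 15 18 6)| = 28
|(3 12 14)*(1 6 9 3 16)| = |(1 6 9 3 12 14 16)| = 7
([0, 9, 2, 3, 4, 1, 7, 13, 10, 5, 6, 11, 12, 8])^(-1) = (1 5 9)(6 10 8 13 7)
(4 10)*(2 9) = (2 9)(4 10) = [0, 1, 9, 3, 10, 5, 6, 7, 8, 2, 4]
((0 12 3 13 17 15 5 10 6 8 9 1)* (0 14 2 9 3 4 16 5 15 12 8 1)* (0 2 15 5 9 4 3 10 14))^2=(0 10 1 8 6)(2 16)(3 17)(4 9)(5 15 14)(12 13)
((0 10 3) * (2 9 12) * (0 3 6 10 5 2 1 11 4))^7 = (0 4 11 1 12 9 2 5)(6 10)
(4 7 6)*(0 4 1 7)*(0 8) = (0 4 8)(1 7 6) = [4, 7, 2, 3, 8, 5, 1, 6, 0]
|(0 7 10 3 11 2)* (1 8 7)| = |(0 1 8 7 10 3 11 2)| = 8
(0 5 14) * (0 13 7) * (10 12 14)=(0 5 10 12 14 13 7)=[5, 1, 2, 3, 4, 10, 6, 0, 8, 9, 12, 11, 14, 7, 13]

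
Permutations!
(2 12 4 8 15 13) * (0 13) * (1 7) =(0 13 2 12 4 8 15)(1 7) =[13, 7, 12, 3, 8, 5, 6, 1, 15, 9, 10, 11, 4, 2, 14, 0]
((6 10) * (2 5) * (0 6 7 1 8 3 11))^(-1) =((0 6 10 7 1 8 3 11)(2 5))^(-1) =(0 11 3 8 1 7 10 6)(2 5)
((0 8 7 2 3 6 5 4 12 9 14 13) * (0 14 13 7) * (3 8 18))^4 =(0 5 13 8 6 9 2 3 12 7 18 4 14) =((0 18 3 6 5 4 12 9 13 14 7 2 8))^4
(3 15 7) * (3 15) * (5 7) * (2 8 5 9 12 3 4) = (2 8 5 7 15 9 12 3 4) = [0, 1, 8, 4, 2, 7, 6, 15, 5, 12, 10, 11, 3, 13, 14, 9]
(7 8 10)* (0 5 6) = (0 5 6)(7 8 10) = [5, 1, 2, 3, 4, 6, 0, 8, 10, 9, 7]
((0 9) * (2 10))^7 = ((0 9)(2 10))^7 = (0 9)(2 10)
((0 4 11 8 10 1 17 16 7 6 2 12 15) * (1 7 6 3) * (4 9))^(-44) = (0 9 4 11 8 10 7 3 1 17 16 6 2 12 15)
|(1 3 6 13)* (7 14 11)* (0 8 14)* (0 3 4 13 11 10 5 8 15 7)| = 12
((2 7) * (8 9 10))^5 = ((2 7)(8 9 10))^5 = (2 7)(8 10 9)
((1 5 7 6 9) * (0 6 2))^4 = (0 5 6 7 9 2 1)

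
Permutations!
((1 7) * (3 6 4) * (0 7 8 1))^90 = (8)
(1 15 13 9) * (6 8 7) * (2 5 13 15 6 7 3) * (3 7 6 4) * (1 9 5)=[0, 4, 1, 2, 3, 13, 8, 6, 7, 9, 10, 11, 12, 5, 14, 15]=(15)(1 4 3 2)(5 13)(6 8 7)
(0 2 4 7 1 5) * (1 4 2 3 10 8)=(0 3 10 8 1 5)(4 7)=[3, 5, 2, 10, 7, 0, 6, 4, 1, 9, 8]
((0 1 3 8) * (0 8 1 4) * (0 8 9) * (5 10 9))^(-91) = (0 9 10 5 8 4)(1 3) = ((0 4 8 5 10 9)(1 3))^(-91)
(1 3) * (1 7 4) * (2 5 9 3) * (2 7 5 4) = (1 7 2 4)(3 5 9) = [0, 7, 4, 5, 1, 9, 6, 2, 8, 3]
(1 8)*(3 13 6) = (1 8)(3 13 6) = [0, 8, 2, 13, 4, 5, 3, 7, 1, 9, 10, 11, 12, 6]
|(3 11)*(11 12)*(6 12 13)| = |(3 13 6 12 11)| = 5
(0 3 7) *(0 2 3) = (2 3 7) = [0, 1, 3, 7, 4, 5, 6, 2]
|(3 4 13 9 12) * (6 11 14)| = |(3 4 13 9 12)(6 11 14)| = 15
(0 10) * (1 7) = [10, 7, 2, 3, 4, 5, 6, 1, 8, 9, 0] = (0 10)(1 7)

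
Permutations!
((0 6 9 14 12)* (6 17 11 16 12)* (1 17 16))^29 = ((0 16 12)(1 17 11)(6 9 14))^29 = (0 12 16)(1 11 17)(6 14 9)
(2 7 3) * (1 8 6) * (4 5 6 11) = (1 8 11 4 5 6)(2 7 3) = [0, 8, 7, 2, 5, 6, 1, 3, 11, 9, 10, 4]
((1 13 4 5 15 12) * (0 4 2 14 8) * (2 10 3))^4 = (0 12 3)(1 2 4)(5 13 14)(8 15 10) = ((0 4 5 15 12 1 13 10 3 2 14 8))^4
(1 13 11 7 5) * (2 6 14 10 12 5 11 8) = (1 13 8 2 6 14 10 12 5)(7 11) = [0, 13, 6, 3, 4, 1, 14, 11, 2, 9, 12, 7, 5, 8, 10]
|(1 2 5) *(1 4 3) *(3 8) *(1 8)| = |(1 2 5 4)(3 8)| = 4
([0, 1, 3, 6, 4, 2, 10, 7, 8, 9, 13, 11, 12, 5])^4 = (2 13 6)(3 5 10)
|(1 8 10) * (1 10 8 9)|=|(10)(1 9)|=2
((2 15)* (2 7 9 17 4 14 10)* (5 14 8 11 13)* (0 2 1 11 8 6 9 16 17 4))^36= ((0 2 15 7 16 17)(1 11 13 5 14 10)(4 6 9))^36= (17)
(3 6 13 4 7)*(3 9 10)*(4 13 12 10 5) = (13)(3 6 12 10)(4 7 9 5) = [0, 1, 2, 6, 7, 4, 12, 9, 8, 5, 3, 11, 10, 13]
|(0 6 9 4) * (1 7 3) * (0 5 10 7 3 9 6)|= 10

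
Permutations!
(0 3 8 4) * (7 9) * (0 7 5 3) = (3 8 4 7 9 5) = [0, 1, 2, 8, 7, 3, 6, 9, 4, 5]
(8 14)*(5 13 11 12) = (5 13 11 12)(8 14) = [0, 1, 2, 3, 4, 13, 6, 7, 14, 9, 10, 12, 5, 11, 8]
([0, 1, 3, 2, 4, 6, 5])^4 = (6)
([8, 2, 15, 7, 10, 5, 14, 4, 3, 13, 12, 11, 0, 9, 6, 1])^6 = [12, 1, 2, 8, 7, 5, 6, 3, 0, 9, 4, 11, 10, 13, 14, 15]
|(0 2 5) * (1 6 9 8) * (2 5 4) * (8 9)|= |(9)(0 5)(1 6 8)(2 4)|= 6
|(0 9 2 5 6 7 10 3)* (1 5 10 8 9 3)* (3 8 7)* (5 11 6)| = |(0 8 9 2 10 1 11 6 3)| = 9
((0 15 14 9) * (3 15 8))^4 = ((0 8 3 15 14 9))^4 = (0 14 3)(8 9 15)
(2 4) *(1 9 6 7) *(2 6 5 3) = (1 9 5 3 2 4 6 7) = [0, 9, 4, 2, 6, 3, 7, 1, 8, 5]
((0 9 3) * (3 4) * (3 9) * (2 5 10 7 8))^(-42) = ((0 3)(2 5 10 7 8)(4 9))^(-42) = (2 7 5 8 10)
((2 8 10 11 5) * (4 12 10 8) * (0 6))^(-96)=((0 6)(2 4 12 10 11 5))^(-96)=(12)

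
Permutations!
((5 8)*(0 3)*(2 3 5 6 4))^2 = (0 8 4 3 5 6 2)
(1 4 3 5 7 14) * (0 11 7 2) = (0 11 7 14 1 4 3 5 2) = [11, 4, 0, 5, 3, 2, 6, 14, 8, 9, 10, 7, 12, 13, 1]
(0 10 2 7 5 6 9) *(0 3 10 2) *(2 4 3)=(0 4 3 10)(2 7 5 6 9)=[4, 1, 7, 10, 3, 6, 9, 5, 8, 2, 0]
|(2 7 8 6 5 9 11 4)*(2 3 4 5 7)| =|(3 4)(5 9 11)(6 7 8)| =6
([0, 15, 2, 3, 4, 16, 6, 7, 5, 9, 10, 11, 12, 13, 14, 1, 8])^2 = (5 8 16)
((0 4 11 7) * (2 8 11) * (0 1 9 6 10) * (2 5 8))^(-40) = (11)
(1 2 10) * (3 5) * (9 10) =(1 2 9 10)(3 5) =[0, 2, 9, 5, 4, 3, 6, 7, 8, 10, 1]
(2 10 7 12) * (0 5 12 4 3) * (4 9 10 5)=(0 4 3)(2 5 12)(7 9 10)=[4, 1, 5, 0, 3, 12, 6, 9, 8, 10, 7, 11, 2]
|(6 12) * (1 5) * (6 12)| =|(12)(1 5)| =2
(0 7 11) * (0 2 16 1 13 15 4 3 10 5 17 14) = [7, 13, 16, 10, 3, 17, 6, 11, 8, 9, 5, 2, 12, 15, 0, 4, 1, 14] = (0 7 11 2 16 1 13 15 4 3 10 5 17 14)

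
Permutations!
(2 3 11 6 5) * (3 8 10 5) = [0, 1, 8, 11, 4, 2, 3, 7, 10, 9, 5, 6] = (2 8 10 5)(3 11 6)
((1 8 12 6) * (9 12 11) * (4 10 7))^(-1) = (1 6 12 9 11 8)(4 7 10)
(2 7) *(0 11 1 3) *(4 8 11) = (0 4 8 11 1 3)(2 7) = [4, 3, 7, 0, 8, 5, 6, 2, 11, 9, 10, 1]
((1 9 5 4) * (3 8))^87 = (1 4 5 9)(3 8)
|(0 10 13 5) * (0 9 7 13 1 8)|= 4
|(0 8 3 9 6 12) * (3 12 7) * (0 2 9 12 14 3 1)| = 10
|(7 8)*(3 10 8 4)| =5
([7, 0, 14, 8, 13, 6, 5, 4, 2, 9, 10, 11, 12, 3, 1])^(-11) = [14, 2, 3, 4, 0, 6, 5, 1, 13, 9, 10, 11, 12, 7, 8]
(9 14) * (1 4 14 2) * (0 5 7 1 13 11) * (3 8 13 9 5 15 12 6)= (0 15 12 6 3 8 13 11)(1 4 14 5 7)(2 9)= [15, 4, 9, 8, 14, 7, 3, 1, 13, 2, 10, 0, 6, 11, 5, 12]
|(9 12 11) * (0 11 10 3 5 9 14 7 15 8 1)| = 35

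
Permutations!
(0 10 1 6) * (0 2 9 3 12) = (0 10 1 6 2 9 3 12) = [10, 6, 9, 12, 4, 5, 2, 7, 8, 3, 1, 11, 0]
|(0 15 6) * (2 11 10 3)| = 12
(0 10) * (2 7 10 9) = (0 9 2 7 10) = [9, 1, 7, 3, 4, 5, 6, 10, 8, 2, 0]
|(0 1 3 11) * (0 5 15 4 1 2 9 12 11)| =|(0 2 9 12 11 5 15 4 1 3)| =10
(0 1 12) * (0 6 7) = (0 1 12 6 7) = [1, 12, 2, 3, 4, 5, 7, 0, 8, 9, 10, 11, 6]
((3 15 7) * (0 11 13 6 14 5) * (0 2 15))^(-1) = (0 3 7 15 2 5 14 6 13 11)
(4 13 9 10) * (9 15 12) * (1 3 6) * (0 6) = [6, 3, 2, 0, 13, 5, 1, 7, 8, 10, 4, 11, 9, 15, 14, 12] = (0 6 1 3)(4 13 15 12 9 10)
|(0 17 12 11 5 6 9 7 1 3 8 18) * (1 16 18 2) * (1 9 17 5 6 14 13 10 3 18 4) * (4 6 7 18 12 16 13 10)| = |(0 5 14 10 3 8 2 9 18)(1 12 11 7 13 4)(6 17 16)| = 18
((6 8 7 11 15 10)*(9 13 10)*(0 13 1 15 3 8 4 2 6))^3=(15)(3 11 7 8)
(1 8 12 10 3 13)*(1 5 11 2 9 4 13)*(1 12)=(1 8)(2 9 4 13 5 11)(3 12 10)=[0, 8, 9, 12, 13, 11, 6, 7, 1, 4, 3, 2, 10, 5]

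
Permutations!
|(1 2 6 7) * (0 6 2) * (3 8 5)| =|(0 6 7 1)(3 8 5)| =12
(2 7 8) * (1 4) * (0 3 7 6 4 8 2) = [3, 8, 6, 7, 1, 5, 4, 2, 0] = (0 3 7 2 6 4 1 8)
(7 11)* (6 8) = (6 8)(7 11) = [0, 1, 2, 3, 4, 5, 8, 11, 6, 9, 10, 7]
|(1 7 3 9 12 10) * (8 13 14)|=6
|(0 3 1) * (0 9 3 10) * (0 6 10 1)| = |(0 1 9 3)(6 10)| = 4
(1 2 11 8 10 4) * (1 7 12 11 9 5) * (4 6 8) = (1 2 9 5)(4 7 12 11)(6 8 10) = [0, 2, 9, 3, 7, 1, 8, 12, 10, 5, 6, 4, 11]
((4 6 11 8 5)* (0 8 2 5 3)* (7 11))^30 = (11)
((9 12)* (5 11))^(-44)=((5 11)(9 12))^(-44)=(12)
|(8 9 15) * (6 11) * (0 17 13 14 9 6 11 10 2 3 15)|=30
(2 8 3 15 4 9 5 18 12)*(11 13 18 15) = (2 8 3 11 13 18 12)(4 9 5 15) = [0, 1, 8, 11, 9, 15, 6, 7, 3, 5, 10, 13, 2, 18, 14, 4, 16, 17, 12]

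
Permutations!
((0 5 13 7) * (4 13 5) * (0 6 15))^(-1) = (0 15 6 7 13 4)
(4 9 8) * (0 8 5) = (0 8 4 9 5) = [8, 1, 2, 3, 9, 0, 6, 7, 4, 5]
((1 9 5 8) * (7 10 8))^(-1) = (1 8 10 7 5 9)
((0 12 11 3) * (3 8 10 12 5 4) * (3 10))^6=((0 5 4 10 12 11 8 3))^6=(0 8 12 4)(3 11 10 5)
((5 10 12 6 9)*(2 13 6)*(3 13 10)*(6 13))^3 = (13)(3 5 9 6)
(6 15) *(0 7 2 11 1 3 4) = (0 7 2 11 1 3 4)(6 15) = [7, 3, 11, 4, 0, 5, 15, 2, 8, 9, 10, 1, 12, 13, 14, 6]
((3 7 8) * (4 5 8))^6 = (3 7 4 5 8)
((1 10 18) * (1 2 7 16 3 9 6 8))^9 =(1 8 6 9 3 16 7 2 18 10)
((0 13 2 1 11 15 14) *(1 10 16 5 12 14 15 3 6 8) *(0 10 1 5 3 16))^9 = (0 5 16 13 12 3 2 14 6 1 10 8 11)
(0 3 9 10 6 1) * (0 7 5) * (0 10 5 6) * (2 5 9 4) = (0 3 4 2 5 10)(1 7 6) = [3, 7, 5, 4, 2, 10, 1, 6, 8, 9, 0]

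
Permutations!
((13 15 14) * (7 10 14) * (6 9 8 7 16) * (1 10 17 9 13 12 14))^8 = ((1 10)(6 13 15 16)(7 17 9 8)(12 14))^8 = (17)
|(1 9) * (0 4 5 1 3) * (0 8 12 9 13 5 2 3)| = |(0 4 2 3 8 12 9)(1 13 5)| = 21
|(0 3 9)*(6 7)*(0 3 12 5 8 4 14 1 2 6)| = 10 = |(0 12 5 8 4 14 1 2 6 7)(3 9)|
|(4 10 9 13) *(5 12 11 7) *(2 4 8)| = |(2 4 10 9 13 8)(5 12 11 7)| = 12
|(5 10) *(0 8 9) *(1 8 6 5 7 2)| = 9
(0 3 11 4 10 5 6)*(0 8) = [3, 1, 2, 11, 10, 6, 8, 7, 0, 9, 5, 4] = (0 3 11 4 10 5 6 8)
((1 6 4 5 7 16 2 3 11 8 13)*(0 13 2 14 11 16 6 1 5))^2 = (0 5 6)(2 16 11)(3 14 8)(4 13 7)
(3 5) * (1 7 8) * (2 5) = [0, 7, 5, 2, 4, 3, 6, 8, 1] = (1 7 8)(2 5 3)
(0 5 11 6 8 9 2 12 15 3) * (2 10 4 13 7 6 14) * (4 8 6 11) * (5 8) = [8, 1, 12, 0, 13, 4, 6, 11, 9, 10, 5, 14, 15, 7, 2, 3] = (0 8 9 10 5 4 13 7 11 14 2 12 15 3)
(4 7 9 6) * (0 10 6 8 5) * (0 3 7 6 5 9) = (0 10 5 3 7)(4 6)(8 9) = [10, 1, 2, 7, 6, 3, 4, 0, 9, 8, 5]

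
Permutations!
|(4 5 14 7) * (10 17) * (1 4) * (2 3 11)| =|(1 4 5 14 7)(2 3 11)(10 17)| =30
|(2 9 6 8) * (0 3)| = 4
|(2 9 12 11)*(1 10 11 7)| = 7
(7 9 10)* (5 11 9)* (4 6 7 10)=(4 6 7 5 11 9)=[0, 1, 2, 3, 6, 11, 7, 5, 8, 4, 10, 9]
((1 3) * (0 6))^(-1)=((0 6)(1 3))^(-1)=(0 6)(1 3)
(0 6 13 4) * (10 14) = (0 6 13 4)(10 14) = [6, 1, 2, 3, 0, 5, 13, 7, 8, 9, 14, 11, 12, 4, 10]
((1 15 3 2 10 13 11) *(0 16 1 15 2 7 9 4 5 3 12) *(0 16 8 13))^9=((0 8 13 11 15 12 16 1 2 10)(3 7 9 4 5))^9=(0 10 2 1 16 12 15 11 13 8)(3 5 4 9 7)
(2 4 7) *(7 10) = [0, 1, 4, 3, 10, 5, 6, 2, 8, 9, 7] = (2 4 10 7)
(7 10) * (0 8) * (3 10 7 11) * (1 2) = [8, 2, 1, 10, 4, 5, 6, 7, 0, 9, 11, 3] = (0 8)(1 2)(3 10 11)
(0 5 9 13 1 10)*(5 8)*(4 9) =(0 8 5 4 9 13 1 10) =[8, 10, 2, 3, 9, 4, 6, 7, 5, 13, 0, 11, 12, 1]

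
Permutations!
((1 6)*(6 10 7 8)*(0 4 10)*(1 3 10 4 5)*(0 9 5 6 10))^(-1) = (0 3 6)(1 5 9)(7 10 8)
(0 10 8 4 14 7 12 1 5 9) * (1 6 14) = (0 10 8 4 1 5 9)(6 14 7 12) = [10, 5, 2, 3, 1, 9, 14, 12, 4, 0, 8, 11, 6, 13, 7]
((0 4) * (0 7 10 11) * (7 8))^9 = (0 7)(4 10)(8 11)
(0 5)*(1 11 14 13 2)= (0 5)(1 11 14 13 2)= [5, 11, 1, 3, 4, 0, 6, 7, 8, 9, 10, 14, 12, 2, 13]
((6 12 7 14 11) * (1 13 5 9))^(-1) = ((1 13 5 9)(6 12 7 14 11))^(-1) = (1 9 5 13)(6 11 14 7 12)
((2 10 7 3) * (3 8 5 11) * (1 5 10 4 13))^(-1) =((1 5 11 3 2 4 13)(7 8 10))^(-1) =(1 13 4 2 3 11 5)(7 10 8)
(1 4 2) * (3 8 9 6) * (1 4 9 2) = (1 9 6 3 8 2 4) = [0, 9, 4, 8, 1, 5, 3, 7, 2, 6]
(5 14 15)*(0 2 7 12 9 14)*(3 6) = [2, 1, 7, 6, 4, 0, 3, 12, 8, 14, 10, 11, 9, 13, 15, 5] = (0 2 7 12 9 14 15 5)(3 6)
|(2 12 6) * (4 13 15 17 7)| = 15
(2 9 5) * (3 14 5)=[0, 1, 9, 14, 4, 2, 6, 7, 8, 3, 10, 11, 12, 13, 5]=(2 9 3 14 5)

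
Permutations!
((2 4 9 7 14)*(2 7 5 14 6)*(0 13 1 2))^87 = ((0 13 1 2 4 9 5 14 7 6))^87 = (0 14 4 13 7 9 1 6 5 2)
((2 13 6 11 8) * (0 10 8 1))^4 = ((0 10 8 2 13 6 11 1))^4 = (0 13)(1 2)(6 10)(8 11)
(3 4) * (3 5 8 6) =[0, 1, 2, 4, 5, 8, 3, 7, 6] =(3 4 5 8 6)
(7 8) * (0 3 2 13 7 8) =[3, 1, 13, 2, 4, 5, 6, 0, 8, 9, 10, 11, 12, 7] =(0 3 2 13 7)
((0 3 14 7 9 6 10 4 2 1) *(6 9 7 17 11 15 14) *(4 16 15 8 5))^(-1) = ((0 3 6 10 16 15 14 17 11 8 5 4 2 1))^(-1) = (0 1 2 4 5 8 11 17 14 15 16 10 6 3)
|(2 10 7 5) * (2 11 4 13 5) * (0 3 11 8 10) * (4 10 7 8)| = |(0 3 11 10 8 7 2)(4 13 5)| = 21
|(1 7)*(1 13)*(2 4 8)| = |(1 7 13)(2 4 8)| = 3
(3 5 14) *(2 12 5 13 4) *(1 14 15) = (1 14 3 13 4 2 12 5 15) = [0, 14, 12, 13, 2, 15, 6, 7, 8, 9, 10, 11, 5, 4, 3, 1]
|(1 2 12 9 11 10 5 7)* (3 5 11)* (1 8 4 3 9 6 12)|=10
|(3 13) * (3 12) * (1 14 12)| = |(1 14 12 3 13)| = 5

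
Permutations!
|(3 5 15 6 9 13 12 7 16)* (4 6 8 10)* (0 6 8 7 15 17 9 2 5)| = 12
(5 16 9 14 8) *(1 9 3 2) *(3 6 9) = (1 3 2)(5 16 6 9 14 8) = [0, 3, 1, 2, 4, 16, 9, 7, 5, 14, 10, 11, 12, 13, 8, 15, 6]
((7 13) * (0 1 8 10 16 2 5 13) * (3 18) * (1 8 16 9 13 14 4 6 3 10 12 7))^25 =(0 8 12 7)(1 16 2 5 14 4 6 3 18 10 9 13)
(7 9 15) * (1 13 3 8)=(1 13 3 8)(7 9 15)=[0, 13, 2, 8, 4, 5, 6, 9, 1, 15, 10, 11, 12, 3, 14, 7]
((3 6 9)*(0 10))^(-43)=(0 10)(3 9 6)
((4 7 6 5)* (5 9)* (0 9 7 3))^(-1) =((0 9 5 4 3)(6 7))^(-1) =(0 3 4 5 9)(6 7)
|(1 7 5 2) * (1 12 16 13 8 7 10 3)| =21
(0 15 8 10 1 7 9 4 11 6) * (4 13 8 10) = (0 15 10 1 7 9 13 8 4 11 6) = [15, 7, 2, 3, 11, 5, 0, 9, 4, 13, 1, 6, 12, 8, 14, 10]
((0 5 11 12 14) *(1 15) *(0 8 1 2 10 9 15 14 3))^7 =(0 11 3 5 12)(1 14 8)(2 15 9 10)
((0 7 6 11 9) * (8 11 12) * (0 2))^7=((0 7 6 12 8 11 9 2))^7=(0 2 9 11 8 12 6 7)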